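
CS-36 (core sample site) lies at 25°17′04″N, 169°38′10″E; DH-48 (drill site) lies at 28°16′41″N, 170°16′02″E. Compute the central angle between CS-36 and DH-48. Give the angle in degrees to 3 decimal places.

CS-36: φ = +25.28444°, λ = +169.63611°
DH-48: φ = +28.27806°, λ = +170.26722°
Δφ = 2.9936°,  Δλ = 0.6311°
a = sin²(Δφ/2) + cos φ₁ cos φ₂ sin²(Δλ/2) = 0.000706
c = 2·arcsin(√a) = 0.053165 rad = 3.0461°

3.046°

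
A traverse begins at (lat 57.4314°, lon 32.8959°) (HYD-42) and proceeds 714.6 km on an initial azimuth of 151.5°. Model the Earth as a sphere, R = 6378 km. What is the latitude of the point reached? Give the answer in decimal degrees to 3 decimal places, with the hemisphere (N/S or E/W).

δ = d/R = 714.6/6378 = 0.112041 rad
φ₂ = arcsin(sin φ₁ cos δ + cos φ₁ sin δ cos θ)
   = arcsin(0.84275·0.99373 + 0.53831·0.11181·-0.87882) = 51.68095°
λ₂ = λ₁ + atan2(sin θ sin δ cos φ₁, cos δ − sin φ₁ sin φ₂) = 37.83187°

51.681°N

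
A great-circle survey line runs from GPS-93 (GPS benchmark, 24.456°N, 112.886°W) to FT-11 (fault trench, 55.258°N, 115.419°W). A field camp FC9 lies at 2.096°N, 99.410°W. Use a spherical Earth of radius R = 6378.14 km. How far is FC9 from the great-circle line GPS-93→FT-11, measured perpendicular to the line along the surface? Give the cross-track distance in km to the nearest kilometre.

1379 km

δ₁₃ = central angle GPS-93→FC9 = 0.451562 rad  (haversine)
θ₁₃ = bearing GPS-93→FC9 = 147.746°,  θ₁₂ = bearing GPS-93→FT-11 = 357.185°
dₓₜ = R·arcsin(sin δ₁₃ · sin(θ₁₃ − θ₁₂)) = 6378.14·arcsin(0.43637·sin(-209.440°)) = 1378.699 km
|dₓₜ| = 1378.699 km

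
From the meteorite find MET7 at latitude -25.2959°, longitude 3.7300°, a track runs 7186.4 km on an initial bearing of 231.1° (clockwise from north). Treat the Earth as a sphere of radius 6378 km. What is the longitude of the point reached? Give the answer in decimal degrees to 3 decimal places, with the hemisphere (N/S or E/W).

74.526°W

δ = d/R = 7186.4/6378 = 1.126748 rad
φ₂ = arcsin(sin φ₁ cos δ + cos φ₁ sin δ cos θ)
   = arcsin(-0.42729·0.42960 + 0.90411·0.90302·-0.62796) = -44.12721°
λ₂ = λ₁ + atan2(sin θ sin δ cos φ₁, cos δ − sin φ₁ sin φ₂) = -74.52569°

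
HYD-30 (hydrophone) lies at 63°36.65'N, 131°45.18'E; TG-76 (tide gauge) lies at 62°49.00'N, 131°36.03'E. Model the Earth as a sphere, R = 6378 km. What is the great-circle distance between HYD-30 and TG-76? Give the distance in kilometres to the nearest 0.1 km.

88.7 km

HYD-30: φ = +63.61083°, λ = +131.75300°
TG-76: φ = +62.81667°, λ = +131.60050°
Δφ = -0.7942°,  Δλ = -0.1525°
a = sin²(Δφ/2) + cos φ₁ cos φ₂ sin²(Δλ/2) = 0.000048
c = 2·arcsin(√a) = 0.013913 rad = 0.7971°
d = R·c = 6378 × 0.013913 = 88.7 km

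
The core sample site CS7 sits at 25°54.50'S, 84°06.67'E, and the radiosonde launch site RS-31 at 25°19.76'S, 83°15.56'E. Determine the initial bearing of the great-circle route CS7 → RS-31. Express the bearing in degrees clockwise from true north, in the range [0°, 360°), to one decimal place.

306.8°

CS7: φ = -25.90833°, λ = +84.11117°
RS-31: φ = -25.32933°, λ = +83.25933°
Δλ = -0.8518°
y = sin Δλ · cos φ₂ = -0.013438
x = cos φ₁ sin φ₂ − sin φ₁ cos φ₂ cos Δλ = 0.010062
θ = atan2(y, x) = -53.1751° → 306.8249° (mod 360°)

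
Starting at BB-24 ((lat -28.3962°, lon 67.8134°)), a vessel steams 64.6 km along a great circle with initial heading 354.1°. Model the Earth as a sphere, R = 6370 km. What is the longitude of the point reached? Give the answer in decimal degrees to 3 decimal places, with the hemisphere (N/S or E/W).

δ = d/R = 64.6/6370 = 0.010141 rad
φ₂ = arcsin(sin φ₁ cos δ + cos φ₁ sin δ cos θ)
   = arcsin(-0.47557·0.99995 + 0.87968·0.01014·0.99470) = -27.81821°
λ₂ = λ₁ + atan2(sin θ sin δ cos φ₁, cos δ − sin φ₁ sin φ₂) = 67.74587°

67.746°E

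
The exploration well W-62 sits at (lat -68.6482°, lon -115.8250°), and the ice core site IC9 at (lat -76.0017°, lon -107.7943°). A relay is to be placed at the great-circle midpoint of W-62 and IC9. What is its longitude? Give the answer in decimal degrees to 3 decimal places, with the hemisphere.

112.621°W

Bx = cos φ₂ cos Δλ = 0.239521,  By = cos φ₂ sin Δλ = 0.033793
φₘ = atan2(sin φ₁ + sin φ₂, √((cos φ₁ + Bx)² + By²)) = -72.36399°
λₘ = λ₁ + atan2(By, cos φ₁ + Bx) = -112.62064°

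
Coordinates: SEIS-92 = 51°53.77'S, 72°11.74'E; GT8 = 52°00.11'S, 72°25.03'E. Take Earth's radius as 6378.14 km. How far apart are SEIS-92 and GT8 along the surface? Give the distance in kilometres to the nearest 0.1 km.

SEIS-92: φ = -51.89617°, λ = +72.19567°
GT8: φ = -52.00183°, λ = +72.41717°
Δφ = -0.1057°,  Δλ = 0.2215°
a = sin²(Δφ/2) + cos φ₁ cos φ₂ sin²(Δλ/2) = 0.000002
c = 2·arcsin(√a) = 0.003013 rad = 0.1726°
d = R·c = 6378.14 × 0.003013 = 19.2 km

19.2 km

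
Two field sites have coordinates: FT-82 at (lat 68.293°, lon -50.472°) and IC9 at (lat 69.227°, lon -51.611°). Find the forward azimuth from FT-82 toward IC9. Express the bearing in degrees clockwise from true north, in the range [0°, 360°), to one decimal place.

336.7°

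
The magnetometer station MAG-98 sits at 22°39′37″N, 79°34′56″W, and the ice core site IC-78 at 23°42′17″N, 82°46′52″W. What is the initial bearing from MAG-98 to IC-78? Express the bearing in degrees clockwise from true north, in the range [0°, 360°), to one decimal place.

290.2°

MAG-98: φ = +22.66028°, λ = -79.58222°
IC-78: φ = +23.70472°, λ = -82.78111°
Δλ = -3.1989°
y = sin Δλ · cos φ₂ = -0.051094
x = cos φ₁ sin φ₂ − sin φ₁ cos φ₂ cos Δλ = 0.018778
θ = atan2(y, x) = -69.8211° → 290.1789° (mod 360°)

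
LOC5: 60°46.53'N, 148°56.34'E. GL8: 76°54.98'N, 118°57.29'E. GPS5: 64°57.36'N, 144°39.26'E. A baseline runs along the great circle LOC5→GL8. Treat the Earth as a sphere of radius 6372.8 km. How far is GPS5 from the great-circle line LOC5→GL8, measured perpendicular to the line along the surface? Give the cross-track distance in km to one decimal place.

24.8 km

LOC5: φ = +60.77550°, λ = +148.93900°
GL8: φ = +76.91633°, λ = +118.95483°
GPS5: φ = +64.95600°, λ = +144.65433°
δ₁₃ = central angle LOC5→GPS5 = 0.080499 rad  (haversine)
θ₁₃ = bearing LOC5→GPS5 = 336.840°,  θ₁₂ = bearing LOC5→GL8 = 339.614°
dₓₜ = R·arcsin(sin δ₁₃ · sin(θ₁₃ − θ₁₂)) = 6372.8·arcsin(0.08041·sin(-2.775°)) = -24.809 km
|dₓₜ| = 24.809 km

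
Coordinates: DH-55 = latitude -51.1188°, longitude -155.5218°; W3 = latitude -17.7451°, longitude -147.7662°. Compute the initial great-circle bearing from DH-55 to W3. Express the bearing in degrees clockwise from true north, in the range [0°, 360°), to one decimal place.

Δλ = 7.7556°
y = sin Δλ · cos φ₂ = 0.128527
x = cos φ₁ sin φ₂ − sin φ₁ cos φ₂ cos Δλ = 0.543316
θ = atan2(y, x) = 13.3093° → 13.3093° (mod 360°)

13.3°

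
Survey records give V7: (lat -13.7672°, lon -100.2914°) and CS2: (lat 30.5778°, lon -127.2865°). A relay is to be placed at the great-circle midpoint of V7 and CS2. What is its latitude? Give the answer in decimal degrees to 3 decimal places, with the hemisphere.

8.640°N

Bx = cos φ₂ cos Δλ = 0.767136,  By = cos φ₂ sin Δλ = -0.390793
φₘ = atan2(sin φ₁ + sin φ₂, √((cos φ₁ + Bx)² + By²)) = 8.63961°
λₘ = λ₁ + atan2(By, cos φ₁ + Bx) = -112.96084°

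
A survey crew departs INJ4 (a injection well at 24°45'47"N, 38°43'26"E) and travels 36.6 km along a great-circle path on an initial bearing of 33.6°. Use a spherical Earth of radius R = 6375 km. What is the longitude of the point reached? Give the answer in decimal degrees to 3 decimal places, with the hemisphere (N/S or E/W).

INJ4: φ = +24.76306°, λ = +38.72389°
δ = d/R = 36.6/6375 = 0.005741 rad
φ₂ = arcsin(sin φ₁ cos δ + cos φ₁ sin δ cos θ)
   = arcsin(0.41887·0.99998 + 0.90805·0.00574·0.83292) = 25.03691°
λ₂ = λ₁ + atan2(sin θ sin δ cos φ₁, cos δ − sin φ₁ sin φ₂) = 38.92480°

38.925°E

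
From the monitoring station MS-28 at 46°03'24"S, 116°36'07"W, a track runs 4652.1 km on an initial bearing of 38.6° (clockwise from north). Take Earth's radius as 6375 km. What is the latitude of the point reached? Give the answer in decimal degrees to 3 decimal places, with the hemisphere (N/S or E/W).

MS-28: φ = -46.05667°, λ = -116.60194°
δ = d/R = 4652.1/6375 = 0.729741 rad
φ₂ = arcsin(sin φ₁ cos δ + cos φ₁ sin δ cos θ)
   = arcsin(-0.72003·0.74535 + 0.69395·0.66668·0.78152) = -10.08497°
λ₂ = λ₁ + atan2(sin θ sin δ cos φ₁, cos δ − sin φ₁ sin φ₂) = -91.61237°

10.085°S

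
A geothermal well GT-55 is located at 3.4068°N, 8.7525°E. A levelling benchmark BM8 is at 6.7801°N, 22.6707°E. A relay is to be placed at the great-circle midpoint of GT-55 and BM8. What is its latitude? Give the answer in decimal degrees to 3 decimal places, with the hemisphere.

Bx = cos φ₂ cos Δλ = 0.963852,  By = cos φ₂ sin Δλ = 0.238854
φₘ = atan2(sin φ₁ + sin φ₂, √((cos φ₁ + Bx)² + By²)) = 5.13105°
λₘ = λ₁ + atan2(By, cos φ₁ + Bx) = 15.69324°

5.131°N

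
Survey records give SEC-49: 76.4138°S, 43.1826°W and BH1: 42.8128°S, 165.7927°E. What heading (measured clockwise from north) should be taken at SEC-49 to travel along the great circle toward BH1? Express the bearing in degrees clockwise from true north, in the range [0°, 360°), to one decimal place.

204.4°

Δλ = -151.0247°
y = sin Δλ · cos φ₂ = -0.355369
x = cos φ₁ sin φ₂ − sin φ₁ cos φ₂ cos Δλ = -0.783442
θ = atan2(y, x) = -155.6010° → 204.3990° (mod 360°)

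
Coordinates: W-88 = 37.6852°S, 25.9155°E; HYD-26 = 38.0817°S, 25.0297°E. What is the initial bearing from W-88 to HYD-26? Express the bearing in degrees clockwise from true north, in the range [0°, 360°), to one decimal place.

240.2°

Δλ = -0.8858°
y = sin Δλ · cos φ₂ = -0.012169
x = cos φ₁ sin φ₂ − sin φ₁ cos φ₂ cos Δλ = -0.006978
θ = atan2(y, x) = -119.8305° → 240.1695° (mod 360°)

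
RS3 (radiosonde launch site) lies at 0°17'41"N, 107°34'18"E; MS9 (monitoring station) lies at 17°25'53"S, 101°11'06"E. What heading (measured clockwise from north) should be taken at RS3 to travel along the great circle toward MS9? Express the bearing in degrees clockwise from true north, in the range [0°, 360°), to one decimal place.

RS3: φ = +0.29472°, λ = +107.57167°
MS9: φ = -17.43139°, λ = +101.18500°
Δλ = -6.3867°
y = sin Δλ · cos φ₂ = -0.106129
x = cos φ₁ sin φ₂ − sin φ₁ cos φ₂ cos Δλ = -0.304437
θ = atan2(y, x) = -160.7810° → 199.2190° (mod 360°)

199.2°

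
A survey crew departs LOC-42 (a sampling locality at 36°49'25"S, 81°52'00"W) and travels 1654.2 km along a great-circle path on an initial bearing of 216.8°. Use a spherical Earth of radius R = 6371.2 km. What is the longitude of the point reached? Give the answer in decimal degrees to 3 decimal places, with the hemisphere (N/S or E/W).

LOC-42: φ = -36.82361°, λ = -81.86667°
δ = d/R = 1654.2/6371.2 = 0.259637 rad
φ₂ = arcsin(sin φ₁ cos δ + cos φ₁ sin δ cos θ)
   = arcsin(-0.59935·0.96648 + 0.80048·0.25673·-0.80073) = -48.05802°
λ₂ = λ₁ + atan2(sin θ sin δ cos φ₁, cos δ − sin φ₁ sin φ₂) = -95.16906°

95.169°W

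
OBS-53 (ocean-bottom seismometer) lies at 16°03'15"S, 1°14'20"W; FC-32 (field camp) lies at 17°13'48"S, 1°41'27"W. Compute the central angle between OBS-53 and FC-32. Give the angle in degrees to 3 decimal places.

OBS-53: φ = -16.05417°, λ = -1.23889°
FC-32: φ = -17.23000°, λ = -1.69083°
Δφ = -1.1758°,  Δλ = -0.4519°
a = sin²(Δφ/2) + cos φ₁ cos φ₂ sin²(Δλ/2) = 0.000120
c = 2·arcsin(√a) = 0.021869 rad = 1.2530°

1.253°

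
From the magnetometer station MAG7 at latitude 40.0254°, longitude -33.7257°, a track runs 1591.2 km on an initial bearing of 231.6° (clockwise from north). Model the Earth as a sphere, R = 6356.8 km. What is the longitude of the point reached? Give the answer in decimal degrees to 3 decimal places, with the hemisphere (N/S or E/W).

δ = d/R = 1591.2/6356.8 = 0.250315 rad
φ₂ = arcsin(sin φ₁ cos δ + cos φ₁ sin δ cos θ)
   = arcsin(0.64313·0.96883 + 0.76576·0.24771·-0.62115) = 30.34869°
λ₂ = λ₁ + atan2(sin θ sin δ cos φ₁, cos δ − sin φ₁ sin φ₂) = -46.72587°

46.726°W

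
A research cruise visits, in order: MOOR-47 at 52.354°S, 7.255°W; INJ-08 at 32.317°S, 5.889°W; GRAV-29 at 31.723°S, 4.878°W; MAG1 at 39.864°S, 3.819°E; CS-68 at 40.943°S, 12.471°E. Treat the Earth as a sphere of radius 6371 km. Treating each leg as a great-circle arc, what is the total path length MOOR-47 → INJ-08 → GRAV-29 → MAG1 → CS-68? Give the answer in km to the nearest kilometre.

4285 km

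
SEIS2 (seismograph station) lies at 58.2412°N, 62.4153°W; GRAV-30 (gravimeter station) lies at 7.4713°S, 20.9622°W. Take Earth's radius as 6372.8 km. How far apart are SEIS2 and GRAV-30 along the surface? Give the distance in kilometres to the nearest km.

8198 km

Δφ = -65.7125°,  Δλ = 41.4531°
a = sin²(Δφ/2) + cos φ₁ cos φ₂ sin²(Δλ/2) = 0.359708
c = 2·arcsin(√a) = 1.286393 rad = 73.7049°
d = R·c = 6372.8 × 1.286393 = 8197.9 km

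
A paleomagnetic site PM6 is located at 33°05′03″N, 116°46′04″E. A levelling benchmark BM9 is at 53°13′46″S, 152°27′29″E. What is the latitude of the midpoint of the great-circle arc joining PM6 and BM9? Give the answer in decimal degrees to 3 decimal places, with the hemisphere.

10.556°S

PM6: φ = +33.08417°, λ = +116.76778°
BM9: φ = -53.22944°, λ = +152.45806°
Bx = cos φ₂ cos Δλ = 0.486182,  By = cos φ₂ sin Δλ = 0.349232
φₘ = atan2(sin φ₁ + sin φ₂, √((cos φ₁ + Bx)² + By²)) = -10.55572°
λₘ = λ₁ + atan2(By, cos φ₁ + Bx) = 131.54362°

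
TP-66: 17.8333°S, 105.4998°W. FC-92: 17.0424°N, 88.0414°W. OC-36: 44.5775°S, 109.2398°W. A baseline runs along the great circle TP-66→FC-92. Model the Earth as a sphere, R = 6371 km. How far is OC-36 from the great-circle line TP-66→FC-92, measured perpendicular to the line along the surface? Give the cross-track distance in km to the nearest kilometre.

1053 km

δ₁₃ = central angle TP-66→OC-36 = 0.469973 rad  (haversine)
θ₁₃ = bearing TP-66→OC-36 = 185.889°,  θ₁₂ = bearing TP-66→FC-92 = 27.192°
dₓₜ = R·arcsin(sin δ₁₃ · sin(θ₁₃ − θ₁₂)) = 6371·arcsin(0.45286·sin(158.696°)) = 1053.006 km
|dₓₜ| = 1053.006 km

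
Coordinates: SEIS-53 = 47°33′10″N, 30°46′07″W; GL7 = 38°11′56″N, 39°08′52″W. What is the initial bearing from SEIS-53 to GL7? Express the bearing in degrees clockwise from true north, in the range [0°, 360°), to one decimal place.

SEIS-53: φ = +47.55278°, λ = -30.76861°
GL7: φ = +38.19889°, λ = -39.14778°
Δλ = -8.3792°
y = sin Δλ · cos φ₂ = -0.114519
x = cos φ₁ sin φ₂ − sin φ₁ cos φ₂ cos Δλ = -0.156342
θ = atan2(y, x) = -143.7775° → 216.2225° (mod 360°)

216.2°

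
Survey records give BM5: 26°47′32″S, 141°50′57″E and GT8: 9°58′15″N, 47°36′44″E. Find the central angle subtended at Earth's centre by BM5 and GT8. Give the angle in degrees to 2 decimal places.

98.22°

BM5: φ = -26.79222°, λ = +141.84917°
GT8: φ = +9.97083°, λ = +47.61222°
Δφ = 36.7631°,  Δλ = -94.2369°
a = sin²(Δφ/2) + cos φ₁ cos φ₂ sin²(Δλ/2) = 0.571500
c = 2·arcsin(√a) = 1.714289 rad = 98.2215°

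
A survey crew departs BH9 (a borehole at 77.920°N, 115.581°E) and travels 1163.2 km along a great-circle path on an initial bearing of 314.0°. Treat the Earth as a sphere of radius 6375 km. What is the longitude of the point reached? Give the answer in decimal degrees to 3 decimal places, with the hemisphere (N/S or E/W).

57.891°E

δ = d/R = 1163.2/6375 = 0.182463 rad
φ₂ = arcsin(sin φ₁ cos δ + cos φ₁ sin δ cos θ)
   = arcsin(0.97786·0.98340 + 0.20928·0.18145·0.69466) = 81.11582°
λ₂ = λ₁ + atan2(sin θ sin δ cos φ₁, cos δ − sin φ₁ sin φ₂) = 57.89114°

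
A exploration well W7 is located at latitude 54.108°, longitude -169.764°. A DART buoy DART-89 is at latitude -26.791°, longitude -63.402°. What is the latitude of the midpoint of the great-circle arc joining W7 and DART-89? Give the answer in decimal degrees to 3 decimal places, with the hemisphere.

Bx = cos φ₂ cos Δλ = -0.251466,  By = cos φ₂ sin Δλ = 0.856505
φₘ = atan2(sin φ₁ + sin φ₂, √((cos φ₁ + Bx)² + By²)) = 21.34564°
λₘ = λ₁ + atan2(By, cos φ₁ + Bx) = -101.11369°

21.346°N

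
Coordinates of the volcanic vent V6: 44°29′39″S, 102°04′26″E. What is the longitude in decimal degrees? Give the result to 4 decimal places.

102° + 4′/60 + 26″/3600 = 102 + 0.06667 + 0.00722 = 102.0739°

102.0739°E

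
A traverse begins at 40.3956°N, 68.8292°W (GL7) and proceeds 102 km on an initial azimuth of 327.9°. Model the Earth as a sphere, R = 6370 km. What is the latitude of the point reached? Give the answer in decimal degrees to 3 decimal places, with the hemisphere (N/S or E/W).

41.171°N

δ = d/R = 102/6370 = 0.016013 rad
φ₂ = arcsin(sin φ₁ cos δ + cos φ₁ sin δ cos θ)
   = arcsin(0.64806·0.99987 + 0.76159·0.01601·0.84712) = 41.17100°
λ₂ = λ₁ + atan2(sin θ sin δ cos φ₁, cos δ − sin φ₁ sin φ₂) = -69.47686°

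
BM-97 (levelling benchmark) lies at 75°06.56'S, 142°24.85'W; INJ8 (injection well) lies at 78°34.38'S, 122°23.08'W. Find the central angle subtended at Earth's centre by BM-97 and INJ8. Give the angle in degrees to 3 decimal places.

BM-97: φ = -75.10933°, λ = -142.41417°
INJ8: φ = -78.57300°, λ = -122.38467°
Δφ = -3.4637°,  Δλ = 20.0295°
a = sin²(Δφ/2) + cos φ₁ cos φ₂ sin²(Δλ/2) = 0.002453
c = 2·arcsin(√a) = 0.099096 rad = 5.6778°

5.678°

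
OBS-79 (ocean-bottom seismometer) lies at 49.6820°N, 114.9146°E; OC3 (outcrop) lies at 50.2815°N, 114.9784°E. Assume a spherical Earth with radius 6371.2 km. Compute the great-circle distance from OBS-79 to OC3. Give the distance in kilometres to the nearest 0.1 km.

66.8 km

Δφ = 0.5995°,  Δλ = 0.0638°
a = sin²(Δφ/2) + cos φ₁ cos φ₂ sin²(Δλ/2) = 0.000027
c = 2·arcsin(√a) = 0.010488 rad = 0.6009°
d = R·c = 6371.2 × 0.010488 = 66.8 km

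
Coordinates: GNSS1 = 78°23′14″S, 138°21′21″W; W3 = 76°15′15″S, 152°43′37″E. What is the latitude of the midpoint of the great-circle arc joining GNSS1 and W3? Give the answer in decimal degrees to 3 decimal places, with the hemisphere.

GNSS1: φ = -78.38722°, λ = -138.35583°
W3: φ = -76.25417°, λ = +152.72694°
Bx = cos φ₂ cos Δλ = 0.085474,  By = cos φ₂ sin Δλ = -0.221710
φₘ = atan2(sin φ₁ + sin φ₂, √((cos φ₁ + Bx)² + By²)) = -79.47431°
λₘ = λ₁ + atan2(By, cos φ₁ + Bx) = -176.06437°

79.474°S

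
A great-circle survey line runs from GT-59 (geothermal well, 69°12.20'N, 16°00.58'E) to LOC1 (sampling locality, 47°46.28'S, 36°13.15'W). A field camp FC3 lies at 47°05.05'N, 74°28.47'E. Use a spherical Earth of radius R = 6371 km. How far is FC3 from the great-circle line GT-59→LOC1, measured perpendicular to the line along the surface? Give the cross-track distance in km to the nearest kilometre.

3299 km

GT-59: φ = +69.20333°, λ = +16.00967°
LOC1: φ = -47.77133°, λ = -36.21917°
FC3: φ = +47.08417°, λ = +74.47450°
δ₁₃ = central angle GT-59→FC3 = 0.624789 rad  (haversine)
θ₁₃ = bearing GT-59→FC3 = 97.160°,  θ₁₂ = bearing GT-59→LOC1 = 219.358°
dₓₜ = R·arcsin(sin δ₁₃ · sin(θ₁₃ − θ₁₂)) = 6371·arcsin(0.58493·sin(-122.197°)) = -3298.944 km
|dₓₜ| = 3298.944 km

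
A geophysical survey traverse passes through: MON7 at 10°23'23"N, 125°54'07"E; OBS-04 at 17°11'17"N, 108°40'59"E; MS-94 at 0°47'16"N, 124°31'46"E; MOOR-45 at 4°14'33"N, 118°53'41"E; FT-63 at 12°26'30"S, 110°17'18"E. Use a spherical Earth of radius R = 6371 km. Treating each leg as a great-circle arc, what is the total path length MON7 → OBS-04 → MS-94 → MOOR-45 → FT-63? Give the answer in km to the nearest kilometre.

7341 km

MON7: φ = +10.38972°, λ = +125.90194°
OBS-04: φ = +17.18806°, λ = +108.68306°
MS-94: φ = +0.78778°, λ = +124.52944°
MOOR-45: φ = +4.24250°, λ = +118.89472°
FT-63: φ = -12.44167°, λ = +110.28833°
MON7→OBS-04: c = 0.314816 rad, d = 2005.69 km
OBS-04→MS-94: c = 0.394964 rad, d = 2516.31 km
MS-94→MOOR-45: c = 0.115264 rad, d = 734.34 km
MOOR-45→FT-63: c = 0.327231 rad, d = 2084.79 km
Total = 2005.69 + 2516.31 + 734.34 + 2084.79 = 7341.14 km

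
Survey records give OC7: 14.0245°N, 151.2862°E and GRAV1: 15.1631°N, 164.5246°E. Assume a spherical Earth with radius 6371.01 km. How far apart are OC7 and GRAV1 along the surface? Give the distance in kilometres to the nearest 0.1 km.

Δφ = 1.1386°,  Δλ = 13.2384°
a = sin²(Δφ/2) + cos φ₁ cos φ₂ sin²(Δλ/2) = 0.012541
c = 2·arcsin(√a) = 0.224444 rad = 12.8597°
d = R·c = 6371.01 × 0.224444 = 1429.9 km

1429.9 km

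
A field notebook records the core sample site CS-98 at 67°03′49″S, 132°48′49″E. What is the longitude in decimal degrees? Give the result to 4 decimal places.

132.8136°E

132° + 48′/60 + 49″/3600 = 132 + 0.80000 + 0.01361 = 132.8136°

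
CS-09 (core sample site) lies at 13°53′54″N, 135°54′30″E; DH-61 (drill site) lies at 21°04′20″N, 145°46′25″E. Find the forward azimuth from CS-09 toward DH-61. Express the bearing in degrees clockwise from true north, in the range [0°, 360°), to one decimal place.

51.3°

CS-09: φ = +13.89833°, λ = +135.90833°
DH-61: φ = +21.07222°, λ = +145.77361°
Δλ = 9.8653°
y = sin Δλ · cos φ₂ = 0.159875
x = cos φ₁ sin φ₂ − sin φ₁ cos φ₂ cos Δλ = 0.128195
θ = atan2(y, x) = 51.2757° → 51.2757° (mod 360°)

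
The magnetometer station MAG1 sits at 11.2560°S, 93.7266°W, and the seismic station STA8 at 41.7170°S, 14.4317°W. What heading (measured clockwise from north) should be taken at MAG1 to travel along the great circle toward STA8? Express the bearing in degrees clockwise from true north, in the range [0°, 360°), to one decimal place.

130.5°

Δλ = 79.2949°
y = sin Δλ · cos φ₂ = 0.733450
x = cos φ₁ sin φ₂ − sin φ₁ cos φ₂ cos Δλ = -0.625587
θ = atan2(y, x) = 130.4621° → 130.4621° (mod 360°)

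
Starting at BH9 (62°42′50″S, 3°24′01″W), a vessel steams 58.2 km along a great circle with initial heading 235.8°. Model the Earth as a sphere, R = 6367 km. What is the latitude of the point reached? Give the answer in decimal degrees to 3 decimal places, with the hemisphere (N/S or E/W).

63.005°S

BH9: φ = -62.71389°, λ = -3.40028°
δ = d/R = 58.2/6367 = 0.009141 rad
φ₂ = arcsin(sin φ₁ cos δ + cos φ₁ sin δ cos θ)
   = arcsin(-0.88873·0.99996 + 0.45843·0.00914·-0.56208) = -63.00506°
λ₂ = λ₁ + atan2(sin θ sin δ cos φ₁, cos δ − sin φ₁ sin φ₂) = -4.35461°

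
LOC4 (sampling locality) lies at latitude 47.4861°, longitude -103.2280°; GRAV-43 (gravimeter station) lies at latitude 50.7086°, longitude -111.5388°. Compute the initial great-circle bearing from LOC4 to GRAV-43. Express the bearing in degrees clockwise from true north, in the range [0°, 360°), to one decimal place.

Δλ = -8.3108°
y = sin Δλ · cos φ₂ = -0.091534
x = cos φ₁ sin φ₂ − sin φ₁ cos φ₂ cos Δλ = 0.061116
θ = atan2(y, x) = -56.2697° → 303.7303° (mod 360°)

303.7°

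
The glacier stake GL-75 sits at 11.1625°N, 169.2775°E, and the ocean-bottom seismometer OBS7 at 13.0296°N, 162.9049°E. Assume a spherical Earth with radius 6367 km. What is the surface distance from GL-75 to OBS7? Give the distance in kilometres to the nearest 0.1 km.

722.8 km

Δφ = 1.8671°,  Δλ = -6.3726°
a = sin²(Δφ/2) + cos φ₁ cos φ₂ sin²(Δλ/2) = 0.003218
c = 2·arcsin(√a) = 0.113523 rad = 6.5044°
d = R·c = 6367 × 0.113523 = 722.8 km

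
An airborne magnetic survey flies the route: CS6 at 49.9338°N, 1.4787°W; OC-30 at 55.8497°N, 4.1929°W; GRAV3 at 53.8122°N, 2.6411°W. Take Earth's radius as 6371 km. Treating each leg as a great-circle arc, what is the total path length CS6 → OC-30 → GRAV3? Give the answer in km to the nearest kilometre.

930 km

CS6→OC-30: c = 0.107113 rad, d = 682.42 km
OC-30→GRAV3: c = 0.038830 rad, d = 247.39 km
Total = 682.42 + 247.39 = 929.80 km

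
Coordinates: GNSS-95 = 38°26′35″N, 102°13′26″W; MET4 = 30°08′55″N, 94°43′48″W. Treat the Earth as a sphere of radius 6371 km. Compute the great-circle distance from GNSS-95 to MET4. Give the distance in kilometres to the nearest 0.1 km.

1149.9 km

GNSS-95: φ = +38.44306°, λ = -102.22389°
MET4: φ = +30.14861°, λ = -94.73000°
Δφ = -8.2944°,  Δλ = 7.4939°
a = sin²(Δφ/2) + cos φ₁ cos φ₂ sin²(Δλ/2) = 0.008122
c = 2·arcsin(√a) = 0.180495 rad = 10.3416°
d = R·c = 6371 × 0.180495 = 1149.9 km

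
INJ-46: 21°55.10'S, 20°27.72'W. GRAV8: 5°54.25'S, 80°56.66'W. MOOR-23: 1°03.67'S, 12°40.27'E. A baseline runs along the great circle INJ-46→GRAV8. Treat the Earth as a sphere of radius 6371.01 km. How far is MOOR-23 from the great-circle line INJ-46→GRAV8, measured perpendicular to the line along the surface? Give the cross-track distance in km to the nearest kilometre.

2270 km

INJ-46: φ = -21.91833°, λ = -20.46200°
GRAV8: φ = -5.90417°, λ = -80.94433°
MOOR-23: φ = -1.06117°, λ = +12.67117°
δ₁₃ = central angle INJ-46→MOOR-23 = 0.670273 rad  (haversine)
θ₁₃ = bearing INJ-46→MOOR-23 = 61.611°,  θ₁₂ = bearing INJ-46→GRAV8 = 275.773°
dₓₜ = R·arcsin(sin δ₁₃ · sin(θ₁₃ − θ₁₂)) = 6371.01·arcsin(0.62120·sin(-214.162°)) = 2270.107 km
|dₓₜ| = 2270.107 km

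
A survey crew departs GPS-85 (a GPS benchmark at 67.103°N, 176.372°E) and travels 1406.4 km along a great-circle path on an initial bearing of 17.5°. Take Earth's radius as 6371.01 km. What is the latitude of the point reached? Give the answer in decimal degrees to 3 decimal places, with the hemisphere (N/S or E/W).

78.551°N

δ = d/R = 1406.4/6371.01 = 0.220750 rad
φ₂ = arcsin(sin φ₁ cos δ + cos φ₁ sin δ cos θ)
   = arcsin(0.92121·0.97573 + 0.38908·0.21896·0.95372) = 78.55076°
λ₂ = λ₁ + atan2(sin θ sin δ cos φ₁, cos δ − sin φ₁ sin φ₂) = -164.25582°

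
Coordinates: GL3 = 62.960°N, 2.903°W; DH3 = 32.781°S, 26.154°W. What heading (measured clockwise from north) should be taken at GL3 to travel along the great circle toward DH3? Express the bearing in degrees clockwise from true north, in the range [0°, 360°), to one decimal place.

199.6°

Δλ = -23.2510°
y = sin Δλ · cos φ₂ = -0.331893
x = cos φ₁ sin φ₂ − sin φ₁ cos φ₂ cos Δλ = -0.934166
θ = atan2(y, x) = -160.4408° → 199.5592° (mod 360°)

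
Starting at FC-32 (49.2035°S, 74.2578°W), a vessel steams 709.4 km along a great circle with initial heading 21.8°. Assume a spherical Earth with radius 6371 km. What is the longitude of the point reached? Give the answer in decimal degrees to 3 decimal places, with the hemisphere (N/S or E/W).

71.011°W

δ = d/R = 709.4/6371 = 0.111348 rad
φ₂ = arcsin(sin φ₁ cos δ + cos φ₁ sin δ cos θ)
   = arcsin(-0.75703·0.99381 + 0.65337·0.11112·0.92849) = -43.23065°
λ₂ = λ₁ + atan2(sin θ sin δ cos φ₁, cos δ − sin φ₁ sin φ₂) = -71.01101°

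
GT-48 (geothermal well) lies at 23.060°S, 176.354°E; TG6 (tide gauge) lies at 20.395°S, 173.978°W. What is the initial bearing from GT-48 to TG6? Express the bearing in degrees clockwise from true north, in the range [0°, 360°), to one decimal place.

75.3°

Δλ = 9.6680°
y = sin Δλ · cos φ₂ = 0.157411
x = cos φ₁ sin φ₂ − sin φ₁ cos φ₂ cos Δλ = 0.041282
θ = atan2(y, x) = 75.3048° → 75.3048° (mod 360°)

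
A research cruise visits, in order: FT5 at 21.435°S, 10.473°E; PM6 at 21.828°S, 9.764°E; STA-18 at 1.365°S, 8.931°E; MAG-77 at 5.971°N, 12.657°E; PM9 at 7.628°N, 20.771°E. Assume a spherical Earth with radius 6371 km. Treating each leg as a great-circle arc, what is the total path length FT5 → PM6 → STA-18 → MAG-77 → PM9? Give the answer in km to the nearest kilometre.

4192 km

FT5→PM6: c = 0.013393 rad, d = 85.32 km
PM6→STA-18: c = 0.357427 rad, d = 2277.17 km
STA-18→MAG-77: c = 0.143562 rad, d = 914.63 km
MAG-77→PM9: c = 0.143556 rad, d = 914.60 km
Total = 85.32 + 2277.17 + 914.63 + 914.60 = 4191.72 km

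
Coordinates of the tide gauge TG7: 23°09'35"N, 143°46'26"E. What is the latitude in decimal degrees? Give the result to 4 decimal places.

23.1597°N

23° + 9′/60 + 35″/3600 = 23 + 0.15000 + 0.00972 = 23.1597°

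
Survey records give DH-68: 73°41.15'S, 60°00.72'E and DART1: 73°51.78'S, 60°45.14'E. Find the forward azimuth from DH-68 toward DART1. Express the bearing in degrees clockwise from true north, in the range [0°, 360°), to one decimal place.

130.9°

DH-68: φ = -73.68583°, λ = +60.01200°
DART1: φ = -73.86300°, λ = +60.75233°
Δλ = 0.7403°
y = sin Δλ · cos φ₂ = 0.003591
x = cos φ₁ sin φ₂ − sin φ₁ cos φ₂ cos Δλ = -0.003114
θ = atan2(y, x) = 130.9331° → 130.9331° (mod 360°)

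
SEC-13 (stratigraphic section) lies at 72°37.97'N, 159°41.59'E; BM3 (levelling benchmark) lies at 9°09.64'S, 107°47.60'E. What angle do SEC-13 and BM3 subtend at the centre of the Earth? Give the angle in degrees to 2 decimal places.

SEC-13: φ = +72.63283°, λ = +159.69317°
BM3: φ = -9.16067°, λ = +107.79333°
Δφ = -81.7935°,  Δλ = -51.8998°
a = sin²(Δφ/2) + cos φ₁ cos φ₂ sin²(Δλ/2) = 0.485056
c = 2·arcsin(√a) = 1.540904 rad = 88.2873°

88.29°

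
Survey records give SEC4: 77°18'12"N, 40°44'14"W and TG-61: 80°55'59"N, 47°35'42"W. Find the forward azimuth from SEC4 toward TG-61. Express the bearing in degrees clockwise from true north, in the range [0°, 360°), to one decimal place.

SEC4: φ = +77.30333°, λ = -40.73722°
TG-61: φ = +80.93306°, λ = -47.59500°
Δλ = -6.8578°
y = sin Δλ · cos φ₂ = -0.018817
x = cos φ₁ sin φ₂ − sin φ₁ cos φ₂ cos Δλ = 0.064408
θ = atan2(y, x) = -16.2858° → 343.7142° (mod 360°)

343.7°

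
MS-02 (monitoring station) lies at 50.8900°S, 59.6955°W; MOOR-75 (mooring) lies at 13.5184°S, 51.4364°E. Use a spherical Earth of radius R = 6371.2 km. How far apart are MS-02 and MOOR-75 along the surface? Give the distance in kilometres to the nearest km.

10261 km

Δφ = 37.3716°,  Δλ = 111.1319°
a = sin²(Δφ/2) + cos φ₁ cos φ₂ sin²(Δλ/2) = 0.519868
c = 2·arcsin(√a) = 1.610543 rad = 92.2773°
d = R·c = 6371.2 × 1.610543 = 10261.1 km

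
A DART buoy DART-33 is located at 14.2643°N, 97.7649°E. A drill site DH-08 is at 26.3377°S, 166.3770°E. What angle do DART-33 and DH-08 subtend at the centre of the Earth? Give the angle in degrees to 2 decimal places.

78.03°

Δφ = -40.6020°,  Δλ = 68.6121°
a = sin²(Δφ/2) + cos φ₁ cos φ₂ sin²(Δλ/2) = 0.396284
c = 2·arcsin(√a) = 1.361847 rad = 78.0281°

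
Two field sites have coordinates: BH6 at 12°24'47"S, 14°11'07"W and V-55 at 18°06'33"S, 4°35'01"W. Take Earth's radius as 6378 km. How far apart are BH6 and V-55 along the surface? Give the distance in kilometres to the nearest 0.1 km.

1210.0 km

BH6: φ = -12.41306°, λ = -14.18528°
V-55: φ = -18.10917°, λ = -4.58361°
Δφ = -5.6961°,  Δλ = 9.6017°
a = sin²(Δφ/2) + cos φ₁ cos φ₂ sin²(Δλ/2) = 0.008971
c = 2·arcsin(√a) = 0.189712 rad = 10.8697°
d = R·c = 6378 × 0.189712 = 1210.0 km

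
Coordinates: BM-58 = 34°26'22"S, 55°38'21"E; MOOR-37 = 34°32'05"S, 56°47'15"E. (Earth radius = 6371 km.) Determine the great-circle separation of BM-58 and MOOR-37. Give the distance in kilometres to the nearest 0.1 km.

105.8 km

BM-58: φ = -34.43944°, λ = +55.63917°
MOOR-37: φ = -34.53472°, λ = +56.78750°
Δφ = -0.0953°,  Δλ = 1.1483°
a = sin²(Δφ/2) + cos φ₁ cos φ₂ sin²(Δλ/2) = 0.000069
c = 2·arcsin(√a) = 0.016603 rad = 0.9513°
d = R·c = 6371 × 0.016603 = 105.8 km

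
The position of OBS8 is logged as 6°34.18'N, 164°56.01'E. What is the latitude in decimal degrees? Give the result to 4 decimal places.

6° + 34.18′/60 = 6 + 0.56967 = 6.5697°

6.5697°N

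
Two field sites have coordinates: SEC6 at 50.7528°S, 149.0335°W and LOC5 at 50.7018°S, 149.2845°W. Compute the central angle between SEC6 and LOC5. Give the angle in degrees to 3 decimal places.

0.167°

Δφ = 0.0510°,  Δλ = -0.2510°
a = sin²(Δφ/2) + cos φ₁ cos φ₂ sin²(Δλ/2) = 0.000002
c = 2·arcsin(√a) = 0.002912 rad = 0.1669°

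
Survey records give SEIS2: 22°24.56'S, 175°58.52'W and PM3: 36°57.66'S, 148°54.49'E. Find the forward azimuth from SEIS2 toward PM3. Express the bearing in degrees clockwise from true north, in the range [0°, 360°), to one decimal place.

236.3°

SEIS2: φ = -22.40933°, λ = -175.97533°
PM3: φ = -36.96100°, λ = +148.90817°
Δλ = -35.1165°
y = sin Δλ · cos φ₂ = -0.459643
x = cos φ₁ sin φ₂ − sin φ₁ cos φ₂ cos Δλ = -0.306697
θ = atan2(y, x) = -123.7132° → 236.2868° (mod 360°)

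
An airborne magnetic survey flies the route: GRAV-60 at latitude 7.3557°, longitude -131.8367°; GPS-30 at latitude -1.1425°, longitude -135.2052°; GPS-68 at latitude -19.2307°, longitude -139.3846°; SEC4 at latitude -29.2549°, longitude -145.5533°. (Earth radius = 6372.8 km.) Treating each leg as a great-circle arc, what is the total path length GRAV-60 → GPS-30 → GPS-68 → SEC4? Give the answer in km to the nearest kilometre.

4357 km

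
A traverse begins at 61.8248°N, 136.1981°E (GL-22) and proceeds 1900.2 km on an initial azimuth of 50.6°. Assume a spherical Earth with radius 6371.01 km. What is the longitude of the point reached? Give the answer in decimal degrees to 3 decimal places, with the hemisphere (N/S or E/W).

δ = d/R = 1900.2/6371.01 = 0.298257 rad
φ₂ = arcsin(sin φ₁ cos δ + cos φ₁ sin δ cos θ)
   = arcsin(0.88151·0.95585 + 0.47217·0.29385·0.63473) = 68.53758°
λ₂ = λ₁ + atan2(sin θ sin δ cos φ₁, cos δ − sin φ₁ sin φ₂) = 174.55799°

174.558°E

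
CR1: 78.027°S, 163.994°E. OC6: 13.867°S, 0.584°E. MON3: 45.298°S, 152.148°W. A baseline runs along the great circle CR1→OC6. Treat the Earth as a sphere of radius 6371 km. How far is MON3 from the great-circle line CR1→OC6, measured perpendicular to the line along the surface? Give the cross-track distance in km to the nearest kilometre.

2425 km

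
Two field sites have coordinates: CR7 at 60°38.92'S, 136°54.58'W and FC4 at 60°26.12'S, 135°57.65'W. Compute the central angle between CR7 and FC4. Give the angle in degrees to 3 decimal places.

0.513°

CR7: φ = -60.64867°, λ = -136.90967°
FC4: φ = -60.43533°, λ = -135.96083°
Δφ = 0.2133°,  Δλ = 0.9488°
a = sin²(Δφ/2) + cos φ₁ cos φ₂ sin²(Δλ/2) = 0.000020
c = 2·arcsin(√a) = 0.008955 rad = 0.5131°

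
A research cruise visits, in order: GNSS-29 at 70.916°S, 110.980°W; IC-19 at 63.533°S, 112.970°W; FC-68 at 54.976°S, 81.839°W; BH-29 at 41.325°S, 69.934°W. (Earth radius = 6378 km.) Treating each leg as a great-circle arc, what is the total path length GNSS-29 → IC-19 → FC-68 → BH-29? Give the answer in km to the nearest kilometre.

4562 km

GNSS-29→IC-19: c = 0.129540 rad, d = 826.20 km
IC-19→FC-68: c = 0.310987 rad, d = 1983.48 km
FC-68→BH-29: c = 0.274795 rad, d = 1752.64 km
Total = 826.20 + 1983.48 + 1752.64 = 4562.32 km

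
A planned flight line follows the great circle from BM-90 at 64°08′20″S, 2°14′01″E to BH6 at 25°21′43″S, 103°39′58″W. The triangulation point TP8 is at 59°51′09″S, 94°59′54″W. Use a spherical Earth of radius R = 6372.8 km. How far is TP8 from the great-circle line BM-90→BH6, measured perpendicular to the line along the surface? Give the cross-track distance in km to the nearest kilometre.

1155 km

BM-90: φ = -64.13889°, λ = +2.23361°
BH6: φ = -25.36194°, λ = -103.66611°
TP8: φ = -59.85250°, λ = -94.99833°
δ₁₃ = central angle BM-90→TP8 = 0.721890 rad  (haversine)
θ₁₃ = bearing BM-90→TP8 = 228.936°,  θ₁₂ = bearing BM-90→BH6 = 244.765°
dₓₜ = R·arcsin(sin δ₁₃ · sin(θ₁₃ − θ₁₂)) = 6372.8·arcsin(0.66080·sin(-15.829°)) = -1154.957 km
|dₓₜ| = 1154.957 km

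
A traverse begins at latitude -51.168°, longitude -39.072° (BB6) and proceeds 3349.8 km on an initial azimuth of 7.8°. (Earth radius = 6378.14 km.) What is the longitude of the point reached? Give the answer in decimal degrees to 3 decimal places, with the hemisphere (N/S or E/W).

δ = d/R = 3349.8/6378.14 = 0.525200 rad
φ₂ = arcsin(sin φ₁ cos δ + cos φ₁ sin δ cos θ)
   = arcsin(-0.77899·0.86522 + 0.62704·0.50139·0.99075) = -21.25497°
λ₂ = λ₁ + atan2(sin θ sin δ cos φ₁, cos δ − sin φ₁ sin φ₂) = -34.88497°

34.885°W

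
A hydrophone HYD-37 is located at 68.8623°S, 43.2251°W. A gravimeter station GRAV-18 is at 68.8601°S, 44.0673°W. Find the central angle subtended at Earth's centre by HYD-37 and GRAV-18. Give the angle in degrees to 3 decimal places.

Δφ = 0.0022°,  Δλ = -0.8422°
a = sin²(Δφ/2) + cos φ₁ cos φ₂ sin²(Δλ/2) = 0.000007
c = 2·arcsin(√a) = 0.005301 rad = 0.3037°

0.304°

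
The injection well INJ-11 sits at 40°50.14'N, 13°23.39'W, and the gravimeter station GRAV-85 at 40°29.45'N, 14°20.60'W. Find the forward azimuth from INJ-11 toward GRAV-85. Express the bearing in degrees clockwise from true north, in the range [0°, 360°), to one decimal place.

244.8°

INJ-11: φ = +40.83567°, λ = -13.38983°
GRAV-85: φ = +40.49083°, λ = -14.34333°
Δλ = -0.9535°
y = sin Δλ · cos φ₂ = -0.012656
x = cos φ₁ sin φ₂ − sin φ₁ cos φ₂ cos Δλ = -0.005950
θ = atan2(y, x) = -115.1789° → 244.8211° (mod 360°)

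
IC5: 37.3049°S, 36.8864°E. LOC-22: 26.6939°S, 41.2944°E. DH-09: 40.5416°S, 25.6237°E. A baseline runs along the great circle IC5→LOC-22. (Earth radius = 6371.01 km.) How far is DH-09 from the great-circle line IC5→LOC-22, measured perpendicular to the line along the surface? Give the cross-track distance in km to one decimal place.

740.2 km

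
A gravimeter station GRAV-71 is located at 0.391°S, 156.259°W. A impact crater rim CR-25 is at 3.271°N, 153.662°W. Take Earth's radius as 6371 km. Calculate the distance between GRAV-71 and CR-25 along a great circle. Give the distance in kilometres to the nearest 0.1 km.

Δφ = 3.6620°,  Δλ = 2.5970°
a = sin²(Δφ/2) + cos φ₁ cos φ₂ sin²(Δλ/2) = 0.001534
c = 2·arcsin(√a) = 0.078342 rad = 4.4887°
d = R·c = 6371 × 0.078342 = 499.1 km

499.1 km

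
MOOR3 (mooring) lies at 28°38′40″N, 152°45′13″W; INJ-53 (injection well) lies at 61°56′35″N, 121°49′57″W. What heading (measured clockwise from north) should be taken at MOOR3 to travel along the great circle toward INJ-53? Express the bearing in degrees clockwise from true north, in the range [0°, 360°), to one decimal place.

22.6°

MOOR3: φ = +28.64444°, λ = -152.75361°
INJ-53: φ = +61.94306°, λ = -121.83250°
Δλ = 30.9211°
y = sin Δλ · cos φ₂ = 0.241692
x = cos φ₁ sin φ₂ − sin φ₁ cos φ₂ cos Δλ = 0.581048
θ = atan2(y, x) = 22.5853° → 22.5853° (mod 360°)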